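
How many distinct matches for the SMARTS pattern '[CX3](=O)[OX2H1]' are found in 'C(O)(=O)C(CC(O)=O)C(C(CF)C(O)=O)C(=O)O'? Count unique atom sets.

[CX3](=O)[OX2H1] is the SMARTS for a carboxylic acid: an sp2 carbon double-bonded to O and single-bonded to an -OH oxygen.
The molecule carries 4 separate instances of a carboxylic acid group (-C(=O)OH) meeting every constraint; each maps to a distinct set of atoms, giving 4 matches.

4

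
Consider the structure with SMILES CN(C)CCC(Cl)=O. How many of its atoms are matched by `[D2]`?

2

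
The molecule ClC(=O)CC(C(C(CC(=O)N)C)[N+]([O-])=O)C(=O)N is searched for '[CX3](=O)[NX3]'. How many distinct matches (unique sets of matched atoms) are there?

2

[CX3](=O)[NX3] is the SMARTS for an amide: a carbonyl carbon bonded to a trivalent nitrogen.
The molecule carries 2 separate instances of a primary amide (-C(=O)NH2) meeting every constraint; each maps to a distinct set of atoms, giving 2 matches.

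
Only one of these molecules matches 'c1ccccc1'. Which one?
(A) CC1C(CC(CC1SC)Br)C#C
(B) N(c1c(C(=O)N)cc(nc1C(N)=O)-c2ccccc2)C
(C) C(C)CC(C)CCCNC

B

c1ccccc1 describes six aromatic carbons in a ring (a benzene ring).
(A) has a methyl group (-CH3) but no six-membered all-carbon aromatic ring is present.
(B) contains a phenyl ring, which satisfies every atom and bond constraint.
(C) has a methyl group (-CH3) but no six-membered all-carbon aromatic ring is present.
So the answer is (B).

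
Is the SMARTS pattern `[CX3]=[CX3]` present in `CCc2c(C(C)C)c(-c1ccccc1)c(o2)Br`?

The pattern [CX3]=[CX3] describes a non-aromatic C=C double bond between two sp2 carbons — an alkene.
The closest candidate here is an ethyl group (-CH2CH3), but its C-C bond is a single bond between CX4 carbons, not CX3=CX3. No other fragment satisfies the full query, so there is no match.

No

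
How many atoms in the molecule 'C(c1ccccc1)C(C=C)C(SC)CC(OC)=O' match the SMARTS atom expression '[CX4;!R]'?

The query [CX4;!R] means: aliphatic carbon with four total connections, not in a ring.
Check the 18 heavy atoms by environment: 6× C (X4, acyclic) → match; 3× C (X3, acyclic) → no; 1× O (X1, acyclic) → no; 1× O (X2, acyclic) → no; 6× c (aromatic, X3, in 6-ring) → no; 1× S (X2, acyclic) → no.
That gives 6 matching atoms.

6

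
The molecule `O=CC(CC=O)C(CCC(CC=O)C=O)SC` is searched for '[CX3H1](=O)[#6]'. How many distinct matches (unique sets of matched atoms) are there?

4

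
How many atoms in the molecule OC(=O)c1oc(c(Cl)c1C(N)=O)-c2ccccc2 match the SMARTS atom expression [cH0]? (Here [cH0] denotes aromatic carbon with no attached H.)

5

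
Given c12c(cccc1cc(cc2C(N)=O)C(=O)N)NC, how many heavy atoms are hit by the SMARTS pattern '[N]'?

The query [N] means: uppercase N matches aliphatic (non-aromatic) nitrogen only.
Check the 18 heavy atoms by environment: 10× c (aromatic) → no; 3× N → match; 3× C → no; 2× O → no.
That gives 3 matching atoms.

3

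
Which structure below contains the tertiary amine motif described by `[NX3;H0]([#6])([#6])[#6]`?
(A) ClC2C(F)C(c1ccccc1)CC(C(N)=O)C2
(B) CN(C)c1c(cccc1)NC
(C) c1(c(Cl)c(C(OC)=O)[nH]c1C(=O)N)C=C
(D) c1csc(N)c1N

B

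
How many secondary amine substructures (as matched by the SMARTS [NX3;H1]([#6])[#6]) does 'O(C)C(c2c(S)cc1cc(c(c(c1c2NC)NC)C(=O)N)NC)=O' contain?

3

[NX3;H1]([#6])[#6] is the SMARTS for a secondary amine: a trivalent nitrogen with one H, bonded to two carbons.
The molecule carries 3 separate instances of an N-methylamino group (-NHCH3) meeting every constraint; each maps to a distinct set of atoms, giving 3 matches.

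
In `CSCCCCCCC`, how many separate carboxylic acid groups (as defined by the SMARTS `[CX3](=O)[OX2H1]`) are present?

[CX3](=O)[OX2H1] is the SMARTS for a carboxylic acid: an sp2 carbon double-bonded to O and single-bonded to an -OH oxygen.
No fragment in the molecule satisfies every constraint, giving 0 matches.

0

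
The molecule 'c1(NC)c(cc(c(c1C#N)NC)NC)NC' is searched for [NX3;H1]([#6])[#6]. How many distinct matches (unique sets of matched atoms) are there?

[NX3;H1]([#6])[#6] is the SMARTS for a secondary amine: a trivalent nitrogen with one H, bonded to two carbons.
The molecule carries 4 separate instances of an N-methylamino group (-NHCH3) meeting every constraint; each maps to a distinct set of atoms, giving 4 matches.

4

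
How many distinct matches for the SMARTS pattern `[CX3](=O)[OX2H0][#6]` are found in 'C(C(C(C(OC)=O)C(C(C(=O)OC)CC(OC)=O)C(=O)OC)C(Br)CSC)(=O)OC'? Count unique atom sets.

[CX3](=O)[OX2H0][#6] is the SMARTS for an ester: a carbonyl carbon bonded to an oxygen that is itself bonded to carbon (no H on that O).
The molecule carries 5 separate instances of a methyl-ester group (-C(=O)OCH3) meeting every constraint; each maps to a distinct set of atoms, giving 5 matches.

5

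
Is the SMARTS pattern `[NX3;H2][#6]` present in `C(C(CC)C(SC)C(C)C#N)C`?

No

The pattern [NX3;H2][#6] describes a trivalent nitrogen with two H attached to carbon — a primary amine.
The closest candidate here is a nitrile (-C#N), but the nitrogen is NX1 (triple-bonded), not NX3 with two H. No other fragment satisfies the full query, so there is no match.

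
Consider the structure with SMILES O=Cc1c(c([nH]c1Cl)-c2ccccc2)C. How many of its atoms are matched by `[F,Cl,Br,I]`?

The query [F,Cl,Br,I] means: comma = OR; matches any of F, Cl, Br, I.
Check the 15 heavy atoms by environment: 1× n (aromatic) → no; 10× c (aromatic) → no; 2× C → no; 1× Cl → match; 1× O → no.
That gives 1 matching atom.

1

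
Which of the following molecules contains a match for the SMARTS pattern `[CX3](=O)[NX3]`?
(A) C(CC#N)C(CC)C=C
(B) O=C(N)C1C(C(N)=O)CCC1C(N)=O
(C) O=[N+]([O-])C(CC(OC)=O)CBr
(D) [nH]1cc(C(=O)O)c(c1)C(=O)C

B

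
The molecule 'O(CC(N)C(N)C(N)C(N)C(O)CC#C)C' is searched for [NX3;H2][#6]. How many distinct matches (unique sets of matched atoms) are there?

[NX3;H2][#6] is the SMARTS for a primary amine: a trivalent nitrogen with two H attached to carbon.
The molecule carries 4 separate instances of a primary amino group (-NH2) meeting every constraint; each maps to a distinct set of atoms, giving 4 matches.

4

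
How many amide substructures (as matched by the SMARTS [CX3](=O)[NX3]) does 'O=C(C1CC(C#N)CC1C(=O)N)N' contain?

2

[CX3](=O)[NX3] is the SMARTS for an amide: a carbonyl carbon bonded to a trivalent nitrogen.
The molecule carries 2 separate instances of a primary amide (-C(=O)NH2) meeting every constraint; each maps to a distinct set of atoms, giving 2 matches.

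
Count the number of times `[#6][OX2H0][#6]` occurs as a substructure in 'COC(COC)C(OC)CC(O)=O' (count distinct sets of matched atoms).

[#6][OX2H0][#6] is the SMARTS for an ether: an aliphatic oxygen bridging two carbons with no H on the oxygen.
The molecule carries 3 separate instances of a methoxy ether (-OCH3) meeting every constraint; each maps to a distinct set of atoms, giving 3 matches.

3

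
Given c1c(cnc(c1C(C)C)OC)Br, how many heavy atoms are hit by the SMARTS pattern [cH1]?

Check the 12 heavy atoms by environment: 1× n (aromatic, H0) → no; 2× c (aromatic, H1) → match; 3× c (aromatic, H0) → no; 1× Br (H0) → no; 1× O (H0) → no; 3× C (H3) → no; 1× C (H1) → no.
That gives 2 matching atoms.

2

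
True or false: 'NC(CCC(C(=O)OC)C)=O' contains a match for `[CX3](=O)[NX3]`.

True

The pattern [CX3](=O)[NX3] describes a carbonyl carbon bonded to a trivalent nitrogen — an amide.
The molecule carries a primary amide (-C(=O)NH2), whose atoms satisfy every constraint of the query, so the pattern matches.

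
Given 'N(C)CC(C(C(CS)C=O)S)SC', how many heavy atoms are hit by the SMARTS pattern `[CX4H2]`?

2

The query [CX4H2] means: sp3 carbon (X4) with exactly two hydrogens.
Check the 13 heavy atoms by environment: 2× C (H2, X4) → match; 3× C (H1, X4) → no; 1× C (H1, X3) → no; 1× O (H0, X1) → no; 2× S (H1, X2) → no; 1× N (H1, X3) → no; 2× C (H3, X4) → no; 1× S (H0, X2) → no.
That gives 2 matching atoms.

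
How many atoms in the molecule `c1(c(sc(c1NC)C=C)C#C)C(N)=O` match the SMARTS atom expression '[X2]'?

3

The query [X2] means: any atom with exactly two total connections (bonds + H).
Check the 14 heavy atoms by environment: 1× s (aromatic, X2) → match; 4× c (aromatic, X3) → no; 3× C (X3) → no; 1× O (X1) → no; 2× N (X3) → no; 1× C (X4) → no; 2× C (X2) → match.
Summing the matching environments: 1 + 2 = 3 matching atoms.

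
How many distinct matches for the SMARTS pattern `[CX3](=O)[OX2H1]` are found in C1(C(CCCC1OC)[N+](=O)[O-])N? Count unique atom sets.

0

[CX3](=O)[OX2H1] is the SMARTS for a carboxylic acid: an sp2 carbon double-bonded to O and single-bonded to an -OH oxygen.
No fragment in the molecule satisfies every constraint, giving 0 matches.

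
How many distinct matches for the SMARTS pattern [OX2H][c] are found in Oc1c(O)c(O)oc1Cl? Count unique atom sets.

3

[OX2H][c] is the SMARTS for a phenol: a hydroxyl oxygen attached to an aromatic carbon.
The molecule carries 3 separate instances of a hydroxyl group (-OH) meeting every constraint; each maps to a distinct set of atoms, giving 3 matches.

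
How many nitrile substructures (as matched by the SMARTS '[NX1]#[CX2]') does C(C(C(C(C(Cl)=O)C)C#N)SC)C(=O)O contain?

[NX1]#[CX2] is the SMARTS for a nitrile: a nitrogen triple-bonded to a two-connected carbon.
Exactly one fragment in the molecule meets all constraints, giving 1 match.

1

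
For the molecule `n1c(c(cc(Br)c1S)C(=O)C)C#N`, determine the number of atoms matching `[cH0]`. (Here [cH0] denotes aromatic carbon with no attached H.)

4

The query [cH0] means: aromatic carbon with no attached hydrogen (substituted or ring-fusion).
Check the 13 heavy atoms by environment: 1× n (aromatic, H0) → no; 4× c (aromatic, H0) → match; 1× c (aromatic, H1) → no; 1× Br (H0) → no; 1× S (H1) → no; 2× C (H0) → no; 1× N (H0) → no; 1× O (H0) → no; 1× C (H3) → no.
That gives 4 matching atoms.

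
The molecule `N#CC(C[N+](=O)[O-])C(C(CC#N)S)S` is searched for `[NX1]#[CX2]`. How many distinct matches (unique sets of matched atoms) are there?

[NX1]#[CX2] is the SMARTS for a nitrile: a nitrogen triple-bonded to a two-connected carbon.
The molecule carries 2 separate instances of a nitrile (-C#N) meeting every constraint; each maps to a distinct set of atoms, giving 2 matches.

2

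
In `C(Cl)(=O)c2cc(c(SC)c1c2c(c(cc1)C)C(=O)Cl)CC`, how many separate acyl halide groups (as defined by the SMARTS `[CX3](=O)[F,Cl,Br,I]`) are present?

[CX3](=O)[F,Cl,Br,I] is the SMARTS for an acyl halide: a carbonyl carbon bonded to a halogen.
The molecule carries 2 separate instances of an acyl chloride (-C(=O)Cl) meeting every constraint; each maps to a distinct set of atoms, giving 2 matches.

2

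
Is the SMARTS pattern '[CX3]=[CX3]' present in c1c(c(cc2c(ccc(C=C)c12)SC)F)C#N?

Yes

The pattern [CX3]=[CX3] describes a non-aromatic C=C double bond between two sp2 carbons — an alkene.
The molecule carries a vinyl group (-CH=CH2), whose atoms satisfy every constraint of the query, so the pattern matches.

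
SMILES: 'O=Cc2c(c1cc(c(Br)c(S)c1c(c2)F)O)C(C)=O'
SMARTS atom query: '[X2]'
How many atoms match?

2

Check the 19 heavy atoms by environment: 10× c (aromatic, X3) → no; 1× F (X1) → no; 2× C (X3) → no; 2× O (X1) → no; 1× C (X4) → no; 1× S (X2) → match; 1× O (X2) → match; 1× Br (X1) → no.
Summing the matching environments: 1 + 1 = 2 matching atoms.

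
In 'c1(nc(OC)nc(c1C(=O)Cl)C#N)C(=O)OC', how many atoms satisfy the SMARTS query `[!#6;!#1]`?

The query [!#6;!#1] means: not carbon and not hydrogen — any heteroatom.
Check the 17 heavy atoms by environment: 2× n (aromatic) → match; 4× c (aromatic) → no; 5× C → no; 4× O → match; 1× Cl → match; 1× N → match.
Summing the matching environments: 2 + 4 + 1 + 1 = 8 matching atoms.

8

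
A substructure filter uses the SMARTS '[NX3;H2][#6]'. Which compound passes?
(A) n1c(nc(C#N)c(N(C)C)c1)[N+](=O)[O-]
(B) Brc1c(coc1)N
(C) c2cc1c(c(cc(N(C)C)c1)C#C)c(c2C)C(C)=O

B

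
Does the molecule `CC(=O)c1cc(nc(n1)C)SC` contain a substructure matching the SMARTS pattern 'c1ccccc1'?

The pattern c1ccccc1 describes six aromatic carbons in a ring — a benzene ring.
The closest candidate here is a methyl group (-CH3), but no six-membered all-carbon aromatic ring is present. No other fragment satisfies the full query, so there is no match.

No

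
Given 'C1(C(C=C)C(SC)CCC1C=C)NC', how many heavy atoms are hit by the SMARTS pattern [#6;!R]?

6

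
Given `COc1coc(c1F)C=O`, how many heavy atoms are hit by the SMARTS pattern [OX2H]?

0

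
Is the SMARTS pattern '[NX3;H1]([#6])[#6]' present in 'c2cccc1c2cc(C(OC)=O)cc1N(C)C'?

No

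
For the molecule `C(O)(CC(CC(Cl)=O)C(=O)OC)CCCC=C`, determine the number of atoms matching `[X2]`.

The query [X2] means: any atom with exactly two total connections (bonds + H).
Check the 17 heavy atoms by environment: 8× C (X4) → no; 4× C (X3) → no; 2× O (X1) → no; 2× O (X2) → match; 1× Cl (X1) → no.
That gives 2 matching atoms.

2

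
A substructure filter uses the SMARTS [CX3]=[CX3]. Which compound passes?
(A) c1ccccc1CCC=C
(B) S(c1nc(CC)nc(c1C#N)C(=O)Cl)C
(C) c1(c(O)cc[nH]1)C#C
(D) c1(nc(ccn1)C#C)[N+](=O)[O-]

A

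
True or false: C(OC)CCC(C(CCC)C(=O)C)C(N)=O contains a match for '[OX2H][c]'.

False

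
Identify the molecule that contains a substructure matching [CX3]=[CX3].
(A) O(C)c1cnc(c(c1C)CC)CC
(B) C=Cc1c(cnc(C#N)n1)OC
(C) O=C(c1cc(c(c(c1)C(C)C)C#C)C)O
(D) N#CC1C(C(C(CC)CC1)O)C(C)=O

B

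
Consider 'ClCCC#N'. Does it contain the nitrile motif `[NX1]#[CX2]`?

Yes

The pattern [NX1]#[CX2] describes a nitrogen triple-bonded to a two-connected carbon — a nitrile.
The molecule carries a nitrile (-C#N), whose atoms satisfy every constraint of the query, so the pattern matches.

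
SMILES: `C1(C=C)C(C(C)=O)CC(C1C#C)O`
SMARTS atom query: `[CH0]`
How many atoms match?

2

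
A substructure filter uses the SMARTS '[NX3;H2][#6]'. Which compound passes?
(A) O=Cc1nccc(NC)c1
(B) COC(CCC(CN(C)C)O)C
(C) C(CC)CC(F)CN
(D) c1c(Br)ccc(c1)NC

C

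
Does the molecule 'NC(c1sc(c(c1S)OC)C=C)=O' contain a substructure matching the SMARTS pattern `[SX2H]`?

Yes

The pattern [SX2H] describes an aliphatic sulfur with two connections, one being H — a thiol.
The molecule carries a thiol (-SH), whose atoms satisfy every constraint of the query, so the pattern matches.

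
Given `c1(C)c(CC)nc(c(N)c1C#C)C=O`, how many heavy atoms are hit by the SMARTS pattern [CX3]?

1

The query [CX3] means: C with X3: aliphatic carbon with exactly 3 total connections.
Check the 14 heavy atoms by environment: 1× n (aromatic, X2) → no; 5× c (aromatic, X3) → no; 1× N (X3) → no; 2× C (X2) → no; 1× C (X3) → match; 1× O (X1) → no; 3× C (X4) → no.
That gives 1 matching atom.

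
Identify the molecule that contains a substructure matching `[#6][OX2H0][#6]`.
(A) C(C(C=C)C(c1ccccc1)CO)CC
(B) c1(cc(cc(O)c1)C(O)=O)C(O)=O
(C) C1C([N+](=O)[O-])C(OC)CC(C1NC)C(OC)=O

C

[#6][OX2H0][#6] describes an aliphatic oxygen bridging two carbons with no H on the oxygen (an ether).
(A) has a hydroxyl group (-OH) but the oxygen has H1, not H0 bridging two carbons.
(B) has a carboxylic acid group (-C(=O)OH) but the -OH oxygen has H1; the =O is OX1, not OX2.
(C) contains a methoxy ether (-OCH3), which satisfies every atom and bond constraint.
So the answer is (C).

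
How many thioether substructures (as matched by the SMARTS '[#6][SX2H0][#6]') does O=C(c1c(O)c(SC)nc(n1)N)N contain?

[#6][SX2H0][#6] is the SMARTS for a thioether: an aliphatic sulfur bridging two carbons with no H on the sulfur.
Exactly one fragment in the molecule meets all constraints, giving 1 match.

1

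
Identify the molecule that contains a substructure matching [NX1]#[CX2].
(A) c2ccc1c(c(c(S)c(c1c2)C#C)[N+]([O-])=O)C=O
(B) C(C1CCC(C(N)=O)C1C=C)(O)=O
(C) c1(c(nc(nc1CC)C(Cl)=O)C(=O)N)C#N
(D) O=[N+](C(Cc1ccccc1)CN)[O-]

C

[NX1]#[CX2] describes a nitrogen triple-bonded to a two-connected carbon (a nitrile).
(A) has a nitro group (-[N+](=O)[O-]) but there is no C#N triple bond.
(B) has a primary amide (-C(=O)NH2) but the nitrogen is NX3, not NX1.
(C) contains a nitrile (-C#N), which satisfies every atom and bond constraint.
(D) has a primary amino group (-NH2) but the nitrogen is NX3 (three connections), not NX1 triple-bonded.
So the answer is (C).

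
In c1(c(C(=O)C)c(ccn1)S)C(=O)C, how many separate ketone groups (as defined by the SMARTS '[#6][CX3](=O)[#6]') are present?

[#6][CX3](=O)[#6] is the SMARTS for a ketone: a carbonyl carbon (no H) flanked by two carbons.
The molecule carries 2 separate instances of an acetyl/ketone group (-C(=O)CH3) meeting every constraint; each maps to a distinct set of atoms, giving 2 matches.

2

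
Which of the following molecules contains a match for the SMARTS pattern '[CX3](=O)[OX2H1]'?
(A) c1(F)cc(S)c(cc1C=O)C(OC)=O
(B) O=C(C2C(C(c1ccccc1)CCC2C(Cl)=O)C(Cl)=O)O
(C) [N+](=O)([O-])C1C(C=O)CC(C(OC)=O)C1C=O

[CX3](=O)[OX2H1] describes an sp2 carbon double-bonded to O and single-bonded to an -OH oxygen (a carboxylic acid).
(A) has a methyl-ester group (-C(=O)OCH3) but the singly-bonded O has no H (OX2H0, not OX2H1).
(B) contains a carboxylic acid group (-C(=O)OH), which satisfies every atom and bond constraint.
(C) has an aldehyde (-CHO) but there is no singly-bonded oxygen on the carbonyl carbon.
So the answer is (B).

B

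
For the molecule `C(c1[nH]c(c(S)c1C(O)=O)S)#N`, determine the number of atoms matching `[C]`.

The query [C] means: uppercase C matches aliphatic (non-aromatic) carbon only.
Check the 12 heavy atoms by environment: 1× n (aromatic) → no; 4× c (aromatic) → no; 2× S → no; 2× C → match; 1× N → no; 2× O → no.
That gives 2 matching atoms.

2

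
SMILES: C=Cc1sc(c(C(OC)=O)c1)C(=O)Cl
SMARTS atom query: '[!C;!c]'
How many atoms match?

5

The query [!C;!c] means: neither aliphatic nor aromatic carbon — same as [!#6].
Check the 14 heavy atoms by environment: 1× s (aromatic) → match; 4× c (aromatic) → no; 5× C → no; 3× O → match; 1× Cl → match.
Summing the matching environments: 1 + 3 + 1 = 5 matching atoms.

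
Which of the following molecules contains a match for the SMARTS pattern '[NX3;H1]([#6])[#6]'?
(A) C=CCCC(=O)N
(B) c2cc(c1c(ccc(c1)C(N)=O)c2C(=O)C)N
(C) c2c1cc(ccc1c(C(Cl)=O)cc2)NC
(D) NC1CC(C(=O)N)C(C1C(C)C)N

[NX3;H1]([#6])[#6] describes a trivalent nitrogen with one H, bonded to two carbons (a secondary amine).
(A) has a primary amide (-C(=O)NH2) but the -C(=O)NH2 nitrogen has H2, not H1.
(B) has a primary amide (-C(=O)NH2) but the -C(=O)NH2 nitrogen has H2, not H1.
(C) contains an N-methylamino group (-NHCH3), which satisfies every atom and bond constraint.
(D) has a primary amino group (-NH2) but the nitrogen has H2 and only one carbon neighbour.
So the answer is (C).

C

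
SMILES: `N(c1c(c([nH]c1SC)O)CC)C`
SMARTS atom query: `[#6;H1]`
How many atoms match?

The query [#6;H1] means: any carbon bearing exactly one hydrogen.
Check the 12 heavy atoms by environment: 1× n (aromatic, H1) → no; 4× c (aromatic, H0) → no; 1× N (H1) → no; 3× C (H3) → no; 1× C (H2) → no; 1× O (H1) → no; 1× S (H0) → no.
No environment satisfies the query, so 0 matching atoms.

0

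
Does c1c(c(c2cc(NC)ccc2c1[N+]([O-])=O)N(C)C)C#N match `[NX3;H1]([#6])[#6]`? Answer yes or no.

Yes

The pattern [NX3;H1]([#6])[#6] describes a trivalent nitrogen with one H, bonded to two carbons — a secondary amine.
The molecule carries an N-methylamino group (-NHCH3), whose atoms satisfy every constraint of the query, so the pattern matches.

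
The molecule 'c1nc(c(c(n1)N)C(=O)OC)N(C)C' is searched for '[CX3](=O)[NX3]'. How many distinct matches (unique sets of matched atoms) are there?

[CX3](=O)[NX3] is the SMARTS for an amide: a carbonyl carbon bonded to a trivalent nitrogen.
The molecule has a methyl-ester group (-C(=O)OCH3), but the carbonyl is bonded to O, not to an NX3 nitrogen; nothing else fits, so there are 0 matches.

0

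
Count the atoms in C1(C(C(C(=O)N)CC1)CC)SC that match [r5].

5

The query [r5] means: r5 matches atoms in a five-membered ring.
Check the 12 heavy atoms by environment: 5× C (in 5-ring) → match; 4× C (acyclic) → no; 1× O (acyclic) → no; 1× N (acyclic) → no; 1× S (acyclic) → no.
That gives 5 matching atoms.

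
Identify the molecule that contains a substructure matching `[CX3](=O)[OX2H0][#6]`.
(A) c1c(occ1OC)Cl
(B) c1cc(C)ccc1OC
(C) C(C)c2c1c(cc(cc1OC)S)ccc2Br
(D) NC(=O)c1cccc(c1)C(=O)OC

D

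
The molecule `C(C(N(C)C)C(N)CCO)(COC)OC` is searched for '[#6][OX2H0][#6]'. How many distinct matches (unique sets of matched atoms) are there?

[#6][OX2H0][#6] is the SMARTS for an ether: an aliphatic oxygen bridging two carbons with no H on the oxygen.
The molecule carries 2 separate instances of a methoxy ether (-OCH3) meeting every constraint; each maps to a distinct set of atoms, giving 2 matches.

2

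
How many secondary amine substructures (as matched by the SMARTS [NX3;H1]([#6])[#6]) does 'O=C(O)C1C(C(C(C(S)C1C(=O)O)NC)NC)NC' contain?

3

[NX3;H1]([#6])[#6] is the SMARTS for a secondary amine: a trivalent nitrogen with one H, bonded to two carbons.
The molecule carries 3 separate instances of an N-methylamino group (-NHCH3) meeting every constraint; each maps to a distinct set of atoms, giving 3 matches.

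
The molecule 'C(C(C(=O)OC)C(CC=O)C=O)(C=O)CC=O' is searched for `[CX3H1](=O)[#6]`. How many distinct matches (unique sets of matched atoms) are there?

[CX3H1](=O)[#6] is the SMARTS for an aldehyde: an sp2 carbon with one H, double-bonded to O and single-bonded to carbon.
The molecule carries 4 separate instances of an aldehyde (-CHO) meeting every constraint; each maps to a distinct set of atoms, giving 4 matches.

4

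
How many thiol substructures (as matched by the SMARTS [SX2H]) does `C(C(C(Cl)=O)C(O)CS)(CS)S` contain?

[SX2H] is the SMARTS for a thiol: an aliphatic sulfur with two connections, one being H.
The molecule carries 3 separate instances of a thiol (-SH) meeting every constraint; each maps to a distinct set of atoms, giving 3 matches.

3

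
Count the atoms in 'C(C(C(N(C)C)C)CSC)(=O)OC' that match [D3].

The query [D3] means: atom with exactly three heavy-atom neighbours.
Check the 13 heavy atoms by environment: 5× C (D1) → no; 3× C (D3) → match; 1× C (D2) → no; 1× N (D3) → match; 1× O (D1) → no; 1× O (D2) → no; 1× S (D2) → no.
Summing the matching environments: 3 + 1 = 4 matching atoms.

4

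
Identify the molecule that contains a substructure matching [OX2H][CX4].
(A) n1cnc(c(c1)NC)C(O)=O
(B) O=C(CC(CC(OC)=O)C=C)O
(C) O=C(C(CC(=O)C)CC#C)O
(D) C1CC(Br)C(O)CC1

D

[OX2H][CX4] describes a hydroxyl oxygen bound to an sp3 (X4) carbon (an aliphatic alcohol).
(A) has a carboxylic acid group (-C(=O)OH) but the -OH is on a CX3 carbonyl carbon, not a CX4 carbon.
(B) has a carboxylic acid group (-C(=O)OH) but the -OH is on a CX3 carbonyl carbon, not a CX4 carbon.
(C) has a carboxylic acid group (-C(=O)OH) but the -OH is on a CX3 carbonyl carbon, not a CX4 carbon.
(D) contains a hydroxyl group (-OH), which satisfies every atom and bond constraint.
So the answer is (D).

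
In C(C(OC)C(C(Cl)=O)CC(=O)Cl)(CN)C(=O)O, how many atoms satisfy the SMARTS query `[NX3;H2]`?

1

The query [NX3;H2] means: aliphatic N with 3 total connections, two of them H — an -NH2 nitrogen (amine or amide).
Check the 17 heavy atoms by environment: 2× C (H2, X4) → no; 3× C (H1, X4) → no; 3× C (H0, X3) → no; 3× O (H0, X1) → no; 2× Cl (H0, X1) → no; 1× N (H2, X3) → match; 1× O (H1, X2) → no; 1× O (H0, X2) → no; 1× C (H3, X4) → no.
That gives 1 matching atom.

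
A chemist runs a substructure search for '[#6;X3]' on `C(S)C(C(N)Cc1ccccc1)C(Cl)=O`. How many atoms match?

The query [#6;X3] means: any carbon (aromatic or not) with three total connections.
Check the 15 heavy atoms by environment: 4× C (X4) → no; 1× C (X3) → match; 1× O (X1) → no; 1× Cl (X1) → no; 1× S (X2) → no; 6× c (aromatic, X3) → match; 1× N (X3) → no.
Summing the matching environments: 1 + 6 = 7 matching atoms.

7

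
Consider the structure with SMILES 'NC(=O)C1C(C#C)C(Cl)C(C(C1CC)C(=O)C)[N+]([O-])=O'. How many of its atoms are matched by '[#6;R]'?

6

Check the 20 heavy atoms by environment: 6× C (in 6-ring) → match; 7× C (acyclic) → no; 3× O (acyclic) → no; 1× N (acyclic) → no; 1× N (charge +1, acyclic) → no; 1× O (charge -1, acyclic) → no; 1× Cl (acyclic) → no.
That gives 6 matching atoms.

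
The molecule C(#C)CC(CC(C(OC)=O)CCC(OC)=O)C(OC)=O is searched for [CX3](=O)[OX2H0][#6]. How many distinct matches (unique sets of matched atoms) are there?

[CX3](=O)[OX2H0][#6] is the SMARTS for an ester: a carbonyl carbon bonded to an oxygen that is itself bonded to carbon (no H on that O).
The molecule carries 3 separate instances of a methyl-ester group (-C(=O)OCH3) meeting every constraint; each maps to a distinct set of atoms, giving 3 matches.

3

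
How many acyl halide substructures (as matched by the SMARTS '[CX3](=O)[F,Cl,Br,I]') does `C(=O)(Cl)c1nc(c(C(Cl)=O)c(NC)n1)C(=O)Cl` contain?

3

[CX3](=O)[F,Cl,Br,I] is the SMARTS for an acyl halide: a carbonyl carbon bonded to a halogen.
The molecule carries 3 separate instances of an acyl chloride (-C(=O)Cl) meeting every constraint; each maps to a distinct set of atoms, giving 3 matches.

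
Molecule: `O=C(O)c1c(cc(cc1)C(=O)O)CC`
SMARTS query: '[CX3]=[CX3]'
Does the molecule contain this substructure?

The pattern [CX3]=[CX3] describes a non-aromatic C=C double bond between two sp2 carbons — an alkene.
The closest candidate here is an ethyl group (-CH2CH3), but its C-C bond is a single bond between CX4 carbons, not CX3=CX3. No other fragment satisfies the full query, so there is no match.

No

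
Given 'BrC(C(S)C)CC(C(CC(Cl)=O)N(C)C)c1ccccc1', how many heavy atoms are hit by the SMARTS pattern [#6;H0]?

2

The query [#6;H0] means: any carbon with no attached hydrogen.
Check the 21 heavy atoms by environment: 3× C (H3) → no; 4× C (H1) → no; 2× C (H2) → no; 1× S (H1) → no; 1× C (H0) → match; 1× O (H0) → no; 1× Cl (H0) → no; 1× c (aromatic, H0) → match; 5× c (aromatic, H1) → no; 1× Br (H0) → no; 1× N (H0) → no.
Summing the matching environments: 1 + 1 = 2 matching atoms.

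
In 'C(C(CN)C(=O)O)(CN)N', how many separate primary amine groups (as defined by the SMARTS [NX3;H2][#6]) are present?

[NX3;H2][#6] is the SMARTS for a primary amine: a trivalent nitrogen with two H attached to carbon.
The molecule carries 3 separate instances of a primary amino group (-NH2) meeting every constraint; each maps to a distinct set of atoms, giving 3 matches.

3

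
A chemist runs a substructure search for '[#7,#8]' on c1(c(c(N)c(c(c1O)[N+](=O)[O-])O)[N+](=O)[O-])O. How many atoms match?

Check the 16 heavy atoms by environment: 6× c (aromatic) → no; 5× O → match; 2× N (charge +1) → match; 2× O (charge -1) → match; 1× N → match.
Summing the matching environments: 5 + 2 + 2 + 1 = 10 matching atoms.

10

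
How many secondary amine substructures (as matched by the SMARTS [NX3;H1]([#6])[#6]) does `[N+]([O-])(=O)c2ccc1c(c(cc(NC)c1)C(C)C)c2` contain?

1

[NX3;H1]([#6])[#6] is the SMARTS for a secondary amine: a trivalent nitrogen with one H, bonded to two carbons.
Exactly one fragment in the molecule meets all constraints, giving 1 match.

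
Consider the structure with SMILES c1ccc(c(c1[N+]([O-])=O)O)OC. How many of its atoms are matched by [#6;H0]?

3

Check the 12 heavy atoms by environment: 3× c (aromatic, H1) → no; 3× c (aromatic, H0) → match; 2× O (H0) → no; 1× C (H3) → no; 1× N (charge +1, H0) → no; 1× O (charge -1, H0) → no; 1× O (H1) → no.
That gives 3 matching atoms.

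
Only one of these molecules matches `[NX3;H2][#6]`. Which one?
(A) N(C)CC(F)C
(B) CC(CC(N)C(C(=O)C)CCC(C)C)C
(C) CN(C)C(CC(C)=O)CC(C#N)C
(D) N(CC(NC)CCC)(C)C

B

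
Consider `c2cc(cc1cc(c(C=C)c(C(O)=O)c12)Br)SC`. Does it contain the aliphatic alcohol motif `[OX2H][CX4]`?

No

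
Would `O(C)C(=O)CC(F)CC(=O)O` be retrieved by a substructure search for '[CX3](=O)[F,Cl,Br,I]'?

No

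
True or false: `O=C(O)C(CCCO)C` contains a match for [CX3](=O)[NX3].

False

The pattern [CX3](=O)[NX3] describes a carbonyl carbon bonded to a trivalent nitrogen — an amide.
The closest candidate here is a carboxylic acid group (-C(=O)OH), but the carbonyl is bonded to O, not to an NX3 nitrogen. No other fragment satisfies the full query, so there is no match.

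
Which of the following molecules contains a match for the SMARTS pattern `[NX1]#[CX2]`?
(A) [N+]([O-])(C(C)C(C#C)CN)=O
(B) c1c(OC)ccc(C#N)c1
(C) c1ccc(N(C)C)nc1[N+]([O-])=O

[NX1]#[CX2] describes a nitrogen triple-bonded to a two-connected carbon (a nitrile).
(A) has a primary amino group (-NH2) but the nitrogen is NX3 (three connections), not NX1 triple-bonded.
(B) contains a nitrile (-C#N), which satisfies every atom and bond constraint.
(C) has a nitro group (-[N+](=O)[O-]) but there is no C#N triple bond.
So the answer is (B).

B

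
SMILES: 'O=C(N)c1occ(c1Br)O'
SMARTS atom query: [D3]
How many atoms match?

4

The query [D3] means: atom with exactly three heavy-atom neighbours.
Check the 10 heavy atoms by environment: 1× o (aromatic, D2) → no; 1× c (aromatic, D2) → no; 3× c (aromatic, D3) → match; 2× O (D1) → no; 1× C (D3) → match; 1× N (D1) → no; 1× Br (D1) → no.
Summing the matching environments: 3 + 1 = 4 matching atoms.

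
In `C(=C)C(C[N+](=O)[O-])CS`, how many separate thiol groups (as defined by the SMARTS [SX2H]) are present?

[SX2H] is the SMARTS for a thiol: an aliphatic sulfur with two connections, one being H.
Exactly one fragment in the molecule meets all constraints, giving 1 match.

1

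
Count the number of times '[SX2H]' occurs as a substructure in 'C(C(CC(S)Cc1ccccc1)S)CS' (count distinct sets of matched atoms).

3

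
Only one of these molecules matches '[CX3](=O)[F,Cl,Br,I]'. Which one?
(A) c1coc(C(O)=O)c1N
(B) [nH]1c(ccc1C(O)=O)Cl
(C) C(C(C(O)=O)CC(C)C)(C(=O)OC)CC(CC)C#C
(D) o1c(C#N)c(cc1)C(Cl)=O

[CX3](=O)[F,Cl,Br,I] describes a carbonyl carbon bonded to a halogen (an acyl halide).
(A) has a carboxylic acid group (-C(=O)OH) but the carbonyl is bonded to -OH, not to a halogen.
(B) has a chloro substituent but the Cl is not on a carbonyl carbon.
(C) has a methyl-ester group (-C(=O)OCH3) but the carbonyl is bonded to -O-C, not to a halogen.
(D) contains an acyl chloride (-C(=O)Cl), which satisfies every atom and bond constraint.
So the answer is (D).

D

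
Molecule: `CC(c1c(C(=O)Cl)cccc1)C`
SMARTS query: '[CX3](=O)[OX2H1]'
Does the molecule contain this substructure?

No

The pattern [CX3](=O)[OX2H1] describes an sp2 carbon double-bonded to O and single-bonded to an -OH oxygen — a carboxylic acid.
The closest candidate here is an acyl chloride (-C(=O)Cl), but the carbonyl is bonded to Cl, not to an -OH oxygen. No other fragment satisfies the full query, so there is no match.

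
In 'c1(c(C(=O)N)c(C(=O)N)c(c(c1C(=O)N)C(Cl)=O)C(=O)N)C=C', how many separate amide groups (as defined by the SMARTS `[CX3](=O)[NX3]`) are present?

4

[CX3](=O)[NX3] is the SMARTS for an amide: a carbonyl carbon bonded to a trivalent nitrogen.
The molecule carries 4 separate instances of a primary amide (-C(=O)NH2) meeting every constraint; each maps to a distinct set of atoms, giving 4 matches.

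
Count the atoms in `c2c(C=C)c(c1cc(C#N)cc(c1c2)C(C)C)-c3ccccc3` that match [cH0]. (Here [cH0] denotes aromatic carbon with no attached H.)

7

Check the 23 heavy atoms by environment: 7× c (aromatic, H0) → match; 9× c (aromatic, H1) → no; 1× C (H0) → no; 1× N (H0) → no; 2× C (H1) → no; 2× C (H3) → no; 1× C (H2) → no.
That gives 7 matching atoms.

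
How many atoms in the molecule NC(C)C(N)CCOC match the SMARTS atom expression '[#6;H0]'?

Check the 9 heavy atoms by environment: 2× C (H3) → no; 2× C (H1) → no; 2× C (H2) → no; 2× N (H2) → no; 1× O (H0) → no.
No environment satisfies the query, so 0 matching atoms.

0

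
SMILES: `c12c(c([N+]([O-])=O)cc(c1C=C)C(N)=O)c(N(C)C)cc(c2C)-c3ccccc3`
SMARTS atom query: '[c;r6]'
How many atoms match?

Check the 28 heavy atoms by environment: 16× c (aromatic, in 6-ring) → match; 6× C (acyclic) → no; 2× N (acyclic) → no; 1× N (charge +1, acyclic) → no; 1× O (charge -1, acyclic) → no; 2× O (acyclic) → no.
That gives 16 matching atoms.

16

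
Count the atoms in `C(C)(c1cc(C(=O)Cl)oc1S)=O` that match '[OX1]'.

The query [OX1] means: aliphatic oxygen with one total connection — typically a carbonyl =O or an oxide.
Check the 12 heavy atoms by environment: 1× o (aromatic, X2) → no; 4× c (aromatic, X3) → no; 2× C (X3) → no; 2× O (X1) → match; 1× C (X4) → no; 1× S (X2) → no; 1× Cl (X1) → no.
That gives 2 matching atoms.

2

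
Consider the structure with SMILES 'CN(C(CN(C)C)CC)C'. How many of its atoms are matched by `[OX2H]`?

0

The query [OX2H] means: aliphatic oxygen with two connections, one of which is H — an -OH oxygen.
Check the 10 heavy atoms by environment: 2× C (H2, X4) → no; 1× C (H1, X4) → no; 2× N (H0, X3) → no; 5× C (H3, X4) → no.
No environment satisfies the query, so 0 matching atoms.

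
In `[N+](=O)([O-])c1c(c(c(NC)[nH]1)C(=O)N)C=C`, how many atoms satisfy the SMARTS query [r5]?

5

Check the 15 heavy atoms by environment: 1× n (aromatic, in 5-ring) → match; 4× c (aromatic, in 5-ring) → match; 2× N (acyclic) → no; 4× C (acyclic) → no; 1× N (charge +1, acyclic) → no; 1× O (charge -1, acyclic) → no; 2× O (acyclic) → no.
Summing the matching environments: 1 + 4 = 5 matching atoms.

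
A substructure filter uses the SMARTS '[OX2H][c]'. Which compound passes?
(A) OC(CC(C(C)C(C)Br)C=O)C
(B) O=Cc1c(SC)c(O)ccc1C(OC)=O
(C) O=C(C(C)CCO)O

[OX2H][c] describes a hydroxyl oxygen attached to an aromatic carbon (a phenol).
(A) has a hydroxyl group (-OH) but the -OH is on an aliphatic carbon, not an aromatic c.
(B) contains a hydroxyl group (-OH), which satisfies every atom and bond constraint.
(C) has a hydroxyl group (-OH) but the -OH is on an aliphatic carbon, not an aromatic c.
So the answer is (B).

B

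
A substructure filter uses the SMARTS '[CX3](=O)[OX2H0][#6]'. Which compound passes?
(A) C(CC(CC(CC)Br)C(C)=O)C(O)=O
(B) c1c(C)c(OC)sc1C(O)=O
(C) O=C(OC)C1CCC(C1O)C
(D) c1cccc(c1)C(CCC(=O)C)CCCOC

C

[CX3](=O)[OX2H0][#6] describes a carbonyl carbon bonded to an oxygen that is itself bonded to carbon (no H on that O) (an ester).
(A) has a carboxylic acid group (-C(=O)OH) but the singly-bonded O carries H (OX2H1, not H0).
(B) has a carboxylic acid group (-C(=O)OH) but the singly-bonded O carries H (OX2H1, not H0).
(C) contains a methyl-ester group (-C(=O)OCH3), which satisfies every atom and bond constraint.
(D) has a methoxy ether (-OCH3) but the ether oxygen is not adjacent to a C=O carbon.
So the answer is (C).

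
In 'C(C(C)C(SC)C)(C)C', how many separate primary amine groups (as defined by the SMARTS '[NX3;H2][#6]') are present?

[NX3;H2][#6] is the SMARTS for a primary amine: a trivalent nitrogen with two H attached to carbon.
No fragment in the molecule satisfies every constraint, giving 0 matches.

0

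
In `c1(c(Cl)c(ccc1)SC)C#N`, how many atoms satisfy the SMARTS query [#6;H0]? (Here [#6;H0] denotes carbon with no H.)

The query [#6;H0] means: any carbon with no attached hydrogen.
Check the 11 heavy atoms by environment: 3× c (aromatic, H1) → no; 3× c (aromatic, H0) → match; 1× Cl (H0) → no; 1× C (H0) → match; 1× N (H0) → no; 1× S (H0) → no; 1× C (H3) → no.
Summing the matching environments: 3 + 1 = 4 matching atoms.

4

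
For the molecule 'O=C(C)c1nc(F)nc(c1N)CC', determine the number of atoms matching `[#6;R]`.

Check the 13 heavy atoms by environment: 2× n (aromatic, in 6-ring) → no; 4× c (aromatic, in 6-ring) → match; 4× C (acyclic) → no; 1× O (acyclic) → no; 1× N (acyclic) → no; 1× F (acyclic) → no.
That gives 4 matching atoms.

4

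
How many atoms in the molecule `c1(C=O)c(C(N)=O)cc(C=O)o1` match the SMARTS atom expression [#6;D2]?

Check the 12 heavy atoms by environment: 1× o (aromatic, D2) → no; 3× c (aromatic, D3) → no; 1× c (aromatic, D2) → match; 2× C (D2) → match; 3× O (D1) → no; 1× C (D3) → no; 1× N (D1) → no.
Summing the matching environments: 1 + 2 = 3 matching atoms.

3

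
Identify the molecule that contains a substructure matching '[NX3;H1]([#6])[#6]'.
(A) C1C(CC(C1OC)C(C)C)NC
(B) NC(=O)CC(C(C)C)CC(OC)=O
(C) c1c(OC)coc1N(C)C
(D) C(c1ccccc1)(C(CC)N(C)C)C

[NX3;H1]([#6])[#6] describes a trivalent nitrogen with one H, bonded to two carbons (a secondary amine).
(A) contains an N-methylamino group (-NHCH3), which satisfies every atom and bond constraint.
(B) has a primary amide (-C(=O)NH2) but the -C(=O)NH2 nitrogen has H2, not H1.
(C) has a dimethylamino group (-N(CH3)2) but the nitrogen has H0, not H1.
(D) has a dimethylamino group (-N(CH3)2) but the nitrogen has H0, not H1.
So the answer is (A).

A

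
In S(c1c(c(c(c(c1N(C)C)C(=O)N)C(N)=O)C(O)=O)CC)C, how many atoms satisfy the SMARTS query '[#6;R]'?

The query [#6;R] means: carbon that is part of a ring.
Check the 22 heavy atoms by environment: 6× c (aromatic, in 6-ring) → match; 8× C (acyclic) → no; 1× S (acyclic) → no; 4× O (acyclic) → no; 3× N (acyclic) → no.
That gives 6 matching atoms.

6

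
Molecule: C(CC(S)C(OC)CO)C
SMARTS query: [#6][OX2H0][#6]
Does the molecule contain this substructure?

The pattern [#6][OX2H0][#6] describes an aliphatic oxygen bridging two carbons with no H on the oxygen — an ether.
The molecule carries a methoxy ether (-OCH3), whose atoms satisfy every constraint of the query, so the pattern matches.

Yes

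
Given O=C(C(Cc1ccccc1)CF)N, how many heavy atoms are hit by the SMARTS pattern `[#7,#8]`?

2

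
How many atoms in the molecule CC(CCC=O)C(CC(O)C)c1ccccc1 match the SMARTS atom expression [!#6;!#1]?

The query [!#6;!#1] means: not carbon and not hydrogen — any heteroatom.
Check the 17 heavy atoms by environment: 9× C → no; 2× O → match; 6× c (aromatic) → no.
That gives 2 matching atoms.

2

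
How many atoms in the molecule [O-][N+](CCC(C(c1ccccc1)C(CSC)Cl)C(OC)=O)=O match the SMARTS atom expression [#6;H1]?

The query [#6;H1] means: any carbon bearing exactly one hydrogen.
Check the 22 heavy atoms by environment: 3× C (H2) → no; 3× C (H1) → match; 1× c (aromatic, H0) → no; 5× c (aromatic, H1) → match; 1× N (charge +1, H0) → no; 1× O (charge -1, H0) → no; 3× O (H0) → no; 1× Cl (H0) → no; 1× S (H0) → no; 2× C (H3) → no; 1× C (H0) → no.
Summing the matching environments: 3 + 5 = 8 matching atoms.

8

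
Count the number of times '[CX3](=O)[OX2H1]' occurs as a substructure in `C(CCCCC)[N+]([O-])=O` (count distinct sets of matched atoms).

0

[CX3](=O)[OX2H1] is the SMARTS for a carboxylic acid: an sp2 carbon double-bonded to O and single-bonded to an -OH oxygen.
No fragment in the molecule satisfies every constraint, giving 0 matches.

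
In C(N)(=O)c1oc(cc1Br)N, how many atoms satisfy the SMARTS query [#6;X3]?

5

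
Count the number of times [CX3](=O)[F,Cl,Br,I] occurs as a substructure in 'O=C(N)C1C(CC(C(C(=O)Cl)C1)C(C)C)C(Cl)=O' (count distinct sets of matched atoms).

2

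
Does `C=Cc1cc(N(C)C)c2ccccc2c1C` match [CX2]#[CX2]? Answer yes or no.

No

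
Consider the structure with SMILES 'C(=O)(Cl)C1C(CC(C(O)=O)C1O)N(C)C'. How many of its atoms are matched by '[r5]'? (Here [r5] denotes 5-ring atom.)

5

The query [r5] means: r5 matches atoms in a five-membered ring.
Check the 15 heavy atoms by environment: 5× C (in 5-ring) → match; 1× N (acyclic) → no; 4× C (acyclic) → no; 4× O (acyclic) → no; 1× Cl (acyclic) → no.
That gives 5 matching atoms.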